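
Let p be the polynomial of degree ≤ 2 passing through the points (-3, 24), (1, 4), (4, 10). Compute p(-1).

Write p(n) = an^2 + bn + c. Substituting each data point gives a linear system:
  9a - 3b + c = 24
  a + b + c = 4
  16a + 4b + c = 10
Solving the system yields a = 1, b = -3, c = 6.
So p(n) = n^2 - 3n + 6.
Then p(-1) = 10.

10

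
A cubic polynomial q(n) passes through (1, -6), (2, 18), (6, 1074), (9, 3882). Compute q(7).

1758

Using the Lagrange interpolation formula with nodes 1, 2, 6, 9:
  L_0(n) = (n - 2)(n - 6)(n - 9) / -40
  L_1(n) = (n - 1)(n - 6)(n - 9) / 28
  L_2(n) = (n - 1)(n - 2)(n - 9) / -60
  L_3(n) = (n - 1)(n - 2)(n - 6) / 168
Then q(n) = -6·L_0(n) + 18·L_1(n) + 1074·L_2(n) + 3882·L_3(n).
Expanding and collecting terms gives q(n) = 6n^3 - 6n^2 - 6.
Evaluating at n = 7: q(7) = 1758.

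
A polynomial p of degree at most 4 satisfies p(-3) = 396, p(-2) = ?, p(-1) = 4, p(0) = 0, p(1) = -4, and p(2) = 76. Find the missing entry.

On equispaced nodes a degree-4 polynomial has vanishing fifth forward difference, so
  - p(-3) + 5·p(-2) - 10·p(-1) + 10·p(0) - 5·p(1) + p(2) = 0.
Substituting the known values and solving for p(-2):
  5·p(-2) = 340
  p(-2) = 68.

68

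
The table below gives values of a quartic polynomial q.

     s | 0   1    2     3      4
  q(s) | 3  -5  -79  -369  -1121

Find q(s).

Write q(s) = as^4 + bs^3 + cs^2 + ds + e. Substituting each data point gives a linear system:
  e = 3
  a + b + c + d + e = -5
  16a + 8b + 4c + 2d + e = -79
  81a + 27b + 9c + 3d + e = -369
  256a + 64b + 16c + 4d + e = -1121
Solving the system yields a = -4, b = -1, c = -2, d = -1, e = 3.
So q(s) = -4s^4 - s^3 - 2s^2 - s + 3.
Check: q(0) = 3. ✓

q(s) = -4s^4 - s^3 - 2s^2 - s + 3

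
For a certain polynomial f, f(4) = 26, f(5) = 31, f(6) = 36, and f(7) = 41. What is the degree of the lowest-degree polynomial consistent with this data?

1

Divided differences on the nodes 4, 5, 6, 7:
  order 0: 26  31  36  41
  order 1: 5  5  5
  order 2: 0  0
  order 3: 0
The order-1 divided differences are all 5 (nonzero) and every higher order vanishes, so the data lies on a polynomial of degree exactly 1.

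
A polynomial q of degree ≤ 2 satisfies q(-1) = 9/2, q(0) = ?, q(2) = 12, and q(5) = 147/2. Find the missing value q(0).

1

The 3 known points determine the degree-2 polynomial uniquely.
Write q(x) = ax^2 + bx + c. Substituting each data point gives a linear system:
  a - b + c = 9/2
  4a + 2b + c = 12
  25a + 5b + c = 147/2
Solving the system yields a = 3, b = -1/2, c = 1.
So q(x) = 3x² - (1/2)x + 1.
Then q(0) = 1.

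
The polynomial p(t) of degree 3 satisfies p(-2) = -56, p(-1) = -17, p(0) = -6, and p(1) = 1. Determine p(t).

p(t) = 4t^3 - 2t^2 + 5t - 6

Using the Lagrange interpolation formula with nodes -2, -1, 0, 1:
  L_0(t) = (t + 1)t(t - 1) / -6
  L_1(t) = (t + 2)t(t - 1) / 2
  L_2(t) = (t + 2)(t + 1)(t - 1) / -2
  L_3(t) = (t + 2)(t + 1)t / 6
Then p(t) = -56·L_0(t) - 17·L_1(t) - 6·L_2(t) + 1·L_3(t).
Expanding and collecting terms gives p(t) = 4t^3 - 2t^2 + 5t - 6.
Check: p(1) = 1. ✓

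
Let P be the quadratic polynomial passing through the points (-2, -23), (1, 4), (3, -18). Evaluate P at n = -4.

-81

Using the Lagrange interpolation formula with nodes -2, 1, 3:
  L_0(n) = (n - 1)(n - 3) / 15
  L_1(n) = (n + 2)(n - 3) / -6
  L_2(n) = (n + 2)(n - 1) / 10
Then P(n) = -23·L_0(n) + 4·L_1(n) - 18·L_2(n).
Expanding and collecting terms gives P(n) = -4n^2 + 5n + 3.
Evaluating at n = -4: P(-4) = -81.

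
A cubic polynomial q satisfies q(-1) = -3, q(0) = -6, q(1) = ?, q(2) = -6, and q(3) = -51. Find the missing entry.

1

On equispaced nodes a degree-3 polynomial has vanishing fourth forward difference, so
  q(-1) - 4·q(0) + 6·q(1) - 4·q(2) + q(3) = 0.
Substituting the known values and solving for q(1):
  6·q(1) = 6
  q(1) = 1.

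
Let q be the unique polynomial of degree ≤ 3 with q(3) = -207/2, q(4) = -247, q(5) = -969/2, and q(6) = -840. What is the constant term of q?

Write q(s) = as^3 + bs^2 + cs + d. Substituting each data point gives a linear system:
  27a + 9b + 3c + d = -207/2
  64a + 16b + 4c + d = -247
  125a + 25b + 5c + d = -969/2
  216a + 36b + 6c + d = -840
Solving the system yields a = -4, b = 1, c = -5/2, d = 3.
So q(s) = -4s^3 + s^2 - (5/2)s + 3.
The constant term is 3.

3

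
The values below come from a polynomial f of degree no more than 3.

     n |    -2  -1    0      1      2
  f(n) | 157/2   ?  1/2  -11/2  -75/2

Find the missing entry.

The 4 known points determine the degree-3 polynomial uniquely.
Write f(n) = an^3 + bn^2 + cn + d. Substituting each data point gives a linear system:
  -8a + 4b - 2c + d = 157/2
  d = 1/2
  a + b + c + d = -11/2
  8a + 4b + 2c + d = -75/2
Solving the system yields a = -6, b = 5, c = -5, d = 1/2.
So f(n) = -6n³ + 5n² - 5n + 1/2.
Then f(-1) = 33/2.

33/2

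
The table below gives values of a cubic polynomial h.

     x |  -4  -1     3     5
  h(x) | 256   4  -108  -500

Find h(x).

Write h(x) = ax^3 + bx^2 + cx + d. Substituting each data point gives a linear system:
  -64a + 16b - 4c + d = 256
  -a + b - c + d = 4
  27a + 9b + 3c + d = -108
  125a + 25b + 5c + d = -500
Solving the system yields a = -4, b = 0, c = 0, d = 0.
So h(x) = -4x^3.
Check: h(5) = -500. ✓

h(x) = -4x^3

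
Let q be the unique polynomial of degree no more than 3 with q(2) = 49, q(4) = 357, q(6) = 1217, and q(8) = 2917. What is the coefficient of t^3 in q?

Write q(t) = at^3 + bt^2 + ct + d. Substituting each data point gives a linear system:
  8a + 4b + 2c + d = 49
  64a + 16b + 4c + d = 357
  216a + 36b + 6c + d = 1217
  512a + 64b + 8c + d = 2917
Solving the system yields a = 6, b = -3, c = 4, d = 5.
So q(t) = 6t^3 - 3t^2 + 4t + 5.
The leading coefficient is 6.

6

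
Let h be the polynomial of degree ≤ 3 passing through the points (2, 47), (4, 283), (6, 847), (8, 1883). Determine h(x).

Using the Lagrange interpolation formula with nodes 2, 4, 6, 8:
  L_0(x) = (x - 4)(x - 6)(x - 8) / -48
  L_1(x) = (x - 2)(x - 6)(x - 8) / 16
  L_2(x) = (x - 2)(x - 4)(x - 8) / -16
  L_3(x) = (x - 2)(x - 4)(x - 6) / 48
Then h(x) = 47·L_0(x) + 283·L_1(x) + 847·L_2(x) + 1883·L_3(x).
Expanding and collecting terms gives h(x) = 3x³ + 5x² + 4x - 5.
Check: h(2) = 47. ✓

h(x) = 3x^3 + 5x^2 + 4x - 5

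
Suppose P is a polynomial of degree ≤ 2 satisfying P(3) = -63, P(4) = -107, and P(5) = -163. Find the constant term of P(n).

Write P(n) = an^2 + bn + c. Substituting each data point gives a linear system:
  9a + 3b + c = -63
  16a + 4b + c = -107
  25a + 5b + c = -163
Solving the system yields a = -6, b = -2, c = -3.
So P(n) = -6n^2 - 2n - 3.
The constant term is -3.

-3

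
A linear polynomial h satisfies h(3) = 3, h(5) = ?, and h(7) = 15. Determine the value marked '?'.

On equispaced nodes a degree-1 polynomial has vanishing second forward difference, so
  h(3) - 2·h(5) + h(7) = 0.
Substituting the known values and solving for h(5):
  -2·h(5) = -18
  h(5) = 9.

9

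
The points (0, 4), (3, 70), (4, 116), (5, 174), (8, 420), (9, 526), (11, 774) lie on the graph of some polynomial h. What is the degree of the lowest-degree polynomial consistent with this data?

2

Divided differences on the nodes 0, 3, 4, 5, 8, 9, 11:
  order 0: 4  70  116  174  420  526  774
  order 1: 22  46  58  82  106  124
  order 2: 6  6  6  6  6
  order 3: 0  0  0  0
  order 4: 0  0  0
  order 5: 0  0
  order 6: 0
The order-2 divided differences are all 6 (nonzero) and every higher order vanishes, so the data lies on a polynomial of degree exactly 2.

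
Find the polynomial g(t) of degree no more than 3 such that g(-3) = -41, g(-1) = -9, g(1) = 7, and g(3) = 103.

Using the Lagrange interpolation formula with nodes -3, -1, 1, 3:
  L_0(t) = (t + 1)(t - 1)(t - 3) / -48
  L_1(t) = (t + 3)(t - 1)(t - 3) / 16
  L_2(t) = (t + 3)(t + 1)(t - 3) / -16
  L_3(t) = (t + 3)(t + 1)(t - 1) / 48
Then g(t) = -41·L_0(t) - 9·L_1(t) + 7·L_2(t) + 103·L_3(t).
Expanding and collecting terms gives g(t) = 2t^3 + 4t^2 + 6t - 5.
Check: g(3) = 103. ✓

g(t) = 2t^3 + 4t^2 + 6t - 5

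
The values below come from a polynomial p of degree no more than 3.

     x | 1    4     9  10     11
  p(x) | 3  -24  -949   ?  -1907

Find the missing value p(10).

The 4 known points determine the degree-3 polynomial uniquely.
Write p(x) = ax^3 + bx^2 + cx + d. Substituting each data point gives a linear system:
  a + b + c + d = 3
  64a + 16b + 4c + d = -24
  729a + 81b + 9c + d = -949
  1331a + 121b + 11c + d = -1907
Solving the system yields a = -2, b = 6, c = 3, d = -4.
So p(x) = -2x³ + 6x² + 3x - 4.
Then p(10) = -1374.

-1374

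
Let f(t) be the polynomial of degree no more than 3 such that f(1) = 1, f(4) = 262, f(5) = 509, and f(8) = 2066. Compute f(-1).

-13

Using the Lagrange interpolation formula with nodes 1, 4, 5, 8:
  L_0(t) = (t - 4)(t - 5)(t - 8) / -84
  L_1(t) = (t - 1)(t - 5)(t - 8) / 12
  L_2(t) = (t - 1)(t - 4)(t - 8) / -12
  L_3(t) = (t - 1)(t - 4)(t - 5) / 84
Then f(t) = 1·L_0(t) + 262·L_1(t) + 509·L_2(t) + 2066·L_3(t).
Expanding and collecting terms gives f(t) = 4t^3 + 3t - 6.
Evaluating at t = -1: f(-1) = -13.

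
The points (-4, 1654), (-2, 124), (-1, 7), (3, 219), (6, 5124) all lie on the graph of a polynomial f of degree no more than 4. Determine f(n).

f(n) = 5n^4 - 6n^3 - n^2 - 3n - 6

Write f(n) = an^4 + bn^3 + cn^2 + dn + e. Substituting each data point gives a linear system:
  256a - 64b + 16c - 4d + e = 1654
  16a - 8b + 4c - 2d + e = 124
  a - b + c - d + e = 7
  81a + 27b + 9c + 3d + e = 219
  1296a + 216b + 36c + 6d + e = 5124
Solving the system yields a = 5, b = -6, c = -1, d = -3, e = -6.
So f(n) = 5n^4 - 6n^3 - n^2 - 3n - 6.
Check: f(-2) = 124. ✓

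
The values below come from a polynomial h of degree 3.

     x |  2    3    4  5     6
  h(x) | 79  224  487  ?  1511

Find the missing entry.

On equispaced nodes a degree-3 polynomial has vanishing fourth forward difference, so
  h(2) - 4·h(3) + 6·h(4) - 4·h(5) + h(6) = 0.
Substituting the known values and solving for h(5):
  -4·h(5) = -3616
  h(5) = 904.

904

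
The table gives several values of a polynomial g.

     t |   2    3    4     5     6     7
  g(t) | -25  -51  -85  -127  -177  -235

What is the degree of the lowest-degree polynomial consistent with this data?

2

Forward differences of the values at t = 2, 3, 4, 5, 6, 7:
  g  : -25  -51  -85  -127  -177  -235
  Δ  : -26  -34  -42  -50  -58
  Δ^2: -8  -8  -8  -8
  Δ^3: 0  0  0
  Δ^4: 0  0
  Δ^5: 0
The second differences are constant (-8) and nonzero, while all higher differences vanish, so the minimal degree is 2.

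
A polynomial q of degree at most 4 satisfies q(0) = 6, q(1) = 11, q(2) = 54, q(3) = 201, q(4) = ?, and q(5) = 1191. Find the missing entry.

542

The 5 known points determine the degree-4 polynomial uniquely.
Write q(t) = at^4 + bt^3 + ct^2 + dt + e. Substituting each data point gives a linear system:
  e = 6
  a + b + c + d + e = 11
  16a + 8b + 4c + 2d + e = 54
  81a + 27b + 9c + 3d + e = 201
  625a + 125b + 25c + 5d + e = 1191
Solving the system yields a = 1, b = 5, c = -3, d = 2, e = 6.
So q(t) = t^4 + 5t^3 - 3t^2 + 2t + 6.
Then q(4) = 542.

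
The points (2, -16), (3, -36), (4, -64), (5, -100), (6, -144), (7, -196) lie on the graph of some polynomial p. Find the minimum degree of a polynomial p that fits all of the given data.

2

Forward differences of the values at u = 2, 3, 4, 5, 6, 7:
  p  : -16  -36  -64  -100  -144  -196
  Δ  : -20  -28  -36  -44  -52
  Δ^2: -8  -8  -8  -8
  Δ^3: 0  0  0
  Δ^4: 0  0
  Δ^5: 0
The second differences are constant (-8) and nonzero, while all higher differences vanish, so the minimal degree is 2.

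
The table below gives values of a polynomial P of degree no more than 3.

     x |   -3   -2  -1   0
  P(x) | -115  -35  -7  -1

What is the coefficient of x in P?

Write P(x) = ax^3 + bx^2 + cx + d. Substituting each data point gives a linear system:
  -27a + 9b - 3c + d = -115
  -8a + 4b - 2c + d = -35
  -a + b - c + d = -7
  d = -1
Solving the system yields a = 5, b = 4, c = 5, d = -1.
So P(x) = 5x^3 + 4x^2 + 5x - 1.
The coefficient of x is 5.

5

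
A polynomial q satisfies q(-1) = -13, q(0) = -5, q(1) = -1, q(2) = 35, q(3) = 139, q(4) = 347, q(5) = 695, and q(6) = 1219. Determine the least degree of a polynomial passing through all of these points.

Forward differences of the values at n = -1, 0, 1, 2, 3, 4, 5, 6:
  q  : -13  -5  -1  35  139  347  695  1219
  Δ  : 8  4  36  104  208  348  524
  Δ^2: -4  32  68  104  140  176
  Δ^3: 36  36  36  36  36
  Δ^4: 0  0  0  0
  Δ^5: 0  0  0
  Δ^6: 0  0
  Δ^7: 0
The third differences are constant (36) and nonzero, while all higher differences vanish, so the minimal degree is 3.

3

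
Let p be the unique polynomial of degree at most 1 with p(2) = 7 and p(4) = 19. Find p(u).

Using the Lagrange interpolation formula with nodes 2, 4:
  L_0(u) = (u - 4) / -2
  L_1(u) = (u - 2) / 2
Then p(u) = 7·L_0(u) + 19·L_1(u).
Expanding and collecting terms gives p(u) = 6u - 5.
Check: p(2) = 7. ✓

p(u) = 6u - 5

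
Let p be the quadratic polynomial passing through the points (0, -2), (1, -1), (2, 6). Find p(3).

19

Forward differences of the values at n = 0, 1, 2:
  p  : -2  -1  6
  Δ  : 1  7
  Δ^2: 6
The second differences are constant, confirming degree 2.
Interpolating (Newton forward form) and evaluating at n = 3 gives p(3) = 19.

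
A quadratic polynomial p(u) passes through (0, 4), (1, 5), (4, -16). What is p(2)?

Using the Lagrange interpolation formula with nodes 0, 1, 4:
  L_0(u) = (u - 1)(u - 4) / 4
  L_1(u) = u(u - 4) / -3
  L_2(u) = u(u - 1) / 12
Then p(u) = 4·L_0(u) + 5·L_1(u) - 16·L_2(u).
Expanding and collecting terms gives p(u) = -2u² + 3u + 4.
Evaluating at u = 2: p(2) = 2.

2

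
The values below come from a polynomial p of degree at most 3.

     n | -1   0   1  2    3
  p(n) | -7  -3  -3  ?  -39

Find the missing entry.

The 4 known points determine the degree-3 polynomial uniquely.
Write p(n) = an^3 + bn^2 + cn + d. Substituting each data point gives a linear system:
  -a + b - c + d = -7
  d = -3
  a + b + c + d = -3
  27a + 9b + 3c + d = -39
Solving the system yields a = -1, b = -2, c = 3, d = -3.
So p(n) = -n^3 - 2n^2 + 3n - 3.
Then p(2) = -13.

-13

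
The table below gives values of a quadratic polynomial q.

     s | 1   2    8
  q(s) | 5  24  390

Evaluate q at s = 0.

-2

Using the Lagrange interpolation formula with nodes 1, 2, 8:
  L_0(s) = (s - 2)(s - 8) / 7
  L_1(s) = (s - 1)(s - 8) / -6
  L_2(s) = (s - 1)(s - 2) / 42
Then q(s) = 5·L_0(s) + 24·L_1(s) + 390·L_2(s).
Expanding and collecting terms gives q(s) = 6s^2 + s - 2.
Evaluating at s = 0: q(0) = -2.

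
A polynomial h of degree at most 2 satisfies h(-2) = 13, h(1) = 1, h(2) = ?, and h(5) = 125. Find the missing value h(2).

The 3 known points determine the degree-2 polynomial uniquely.
Write h(x) = ax^2 + bx + c. Substituting each data point gives a linear system:
  4a - 2b + c = 13
  a + b + c = 1
  25a + 5b + c = 125
Solving the system yields a = 5, b = 1, c = -5.
So h(x) = 5x^2 + x - 5.
Then h(2) = 17.

17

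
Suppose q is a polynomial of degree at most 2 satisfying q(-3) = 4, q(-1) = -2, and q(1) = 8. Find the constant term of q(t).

1

Write q(t) = at^2 + bt + c. Substituting each data point gives a linear system:
  9a - 3b + c = 4
  a - b + c = -2
  a + b + c = 8
Solving the system yields a = 2, b = 5, c = 1.
So q(t) = 2t² + 5t + 1.
The constant term is 1.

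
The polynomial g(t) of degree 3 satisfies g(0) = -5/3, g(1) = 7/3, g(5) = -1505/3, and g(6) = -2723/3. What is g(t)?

g(t) = -5t^3 + 4t^2 + 5t - 5/3

Using the Lagrange interpolation formula with nodes 0, 1, 5, 6:
  L_0(t) = (t - 1)(t - 5)(t - 6) / -30
  L_1(t) = t(t - 5)(t - 6) / 20
  L_2(t) = t(t - 1)(t - 6) / -20
  L_3(t) = t(t - 1)(t - 5) / 30
Then g(t) = -5/3·L_0(t) + 7/3·L_1(t) - 1505/3·L_2(t) - 2723/3·L_3(t).
Expanding and collecting terms gives g(t) = -5t^3 + 4t^2 + 5t - 5/3.
Check: g(5) = -1505/3. ✓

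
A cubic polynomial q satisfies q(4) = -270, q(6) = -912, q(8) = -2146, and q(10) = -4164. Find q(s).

q(s) = -4s^3 - 2s^2 + 3s + 6

Write q(s) = as^3 + bs^2 + cs + d. Substituting each data point gives a linear system:
  64a + 16b + 4c + d = -270
  216a + 36b + 6c + d = -912
  512a + 64b + 8c + d = -2146
  1000a + 100b + 10c + d = -4164
Solving the system yields a = -4, b = -2, c = 3, d = 6.
So q(s) = -4s³ - 2s² + 3s + 6.
Check: q(6) = -912. ✓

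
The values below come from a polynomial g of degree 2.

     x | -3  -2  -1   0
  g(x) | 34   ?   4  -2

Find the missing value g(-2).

16

On equispaced nodes a degree-2 polynomial has vanishing third forward difference, so
  - g(-3) + 3·g(-2) - 3·g(-1) + g(0) = 0.
Substituting the known values and solving for g(-2):
  3·g(-2) = 48
  g(-2) = 16.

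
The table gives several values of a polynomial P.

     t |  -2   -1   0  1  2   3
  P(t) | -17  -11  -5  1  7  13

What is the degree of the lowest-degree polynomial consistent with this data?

1

Forward differences of the values at t = -2, -1, 0, 1, 2, 3:
  P  : -17  -11  -5  1  7  13
  Δ  : 6  6  6  6  6
  Δ^2: 0  0  0  0
  Δ^3: 0  0  0
  Δ^4: 0  0
  Δ^5: 0
The first differences are constant (6) and nonzero, while all higher differences vanish, so the minimal degree is 1.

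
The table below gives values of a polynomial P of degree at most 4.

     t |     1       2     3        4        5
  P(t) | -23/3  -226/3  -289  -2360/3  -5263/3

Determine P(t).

P(t) = -2t^4 - 3t^3 - 5t^2 - (5/3)t + 4

Write P(t) = at^4 + bt^3 + ct^2 + dt + e. Substituting each data point gives a linear system:
  a + b + c + d + e = -23/3
  16a + 8b + 4c + 2d + e = -226/3
  81a + 27b + 9c + 3d + e = -289
  256a + 64b + 16c + 4d + e = -2360/3
  625a + 125b + 25c + 5d + e = -5263/3
Solving the system yields a = -2, b = -3, c = -5, d = -5/3, e = 4.
So P(t) = -2t⁴ - 3t³ - 5t² - (5/3)t + 4.
Check: P(2) = -226/3. ✓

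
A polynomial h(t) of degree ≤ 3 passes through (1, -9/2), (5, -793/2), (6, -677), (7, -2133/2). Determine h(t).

h(t) = -3t^3 - (1/2)t^2 - 2t + 1

Write h(t) = at^3 + bt^2 + ct + d. Substituting each data point gives a linear system:
  a + b + c + d = -9/2
  125a + 25b + 5c + d = -793/2
  216a + 36b + 6c + d = -677
  343a + 49b + 7c + d = -2133/2
Solving the system yields a = -3, b = -1/2, c = -2, d = 1.
So h(t) = -3t^3 - (1/2)t^2 - 2t + 1.
Check: h(7) = -2133/2. ✓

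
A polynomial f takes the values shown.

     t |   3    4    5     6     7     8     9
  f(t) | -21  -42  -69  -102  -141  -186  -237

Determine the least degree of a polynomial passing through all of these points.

2

Forward differences of the values at t = 3, 4, 5, 6, 7, 8, 9:
  f  : -21  -42  -69  -102  -141  -186  -237
  Δ  : -21  -27  -33  -39  -45  -51
  Δ^2: -6  -6  -6  -6  -6
  Δ^3: 0  0  0  0
  Δ^4: 0  0  0
  Δ^5: 0  0
  Δ^6: 0
The second differences are constant (-6) and nonzero, while all higher differences vanish, so the minimal degree is 2.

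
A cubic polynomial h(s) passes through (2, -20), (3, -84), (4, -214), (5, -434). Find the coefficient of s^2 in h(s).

Write h(s) = as^3 + bs^2 + cs + d. Substituting each data point gives a linear system:
  8a + 4b + 2c + d = -20
  27a + 9b + 3c + d = -84
  64a + 16b + 4c + d = -214
  125a + 25b + 5c + d = -434
Solving the system yields a = -4, b = 3, c = -3, d = 6.
So h(s) = -4s³ + 3s² - 3s + 6.
The coefficient of s^2 is 3.

3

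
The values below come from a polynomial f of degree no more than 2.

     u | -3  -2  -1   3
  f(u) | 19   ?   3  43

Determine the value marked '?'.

The 3 known points determine the degree-2 polynomial uniquely.
Write f(u) = au^2 + bu + c. Substituting each data point gives a linear system:
  9a - 3b + c = 19
  a - b + c = 3
  9a + 3b + c = 43
Solving the system yields a = 3, b = 4, c = 4.
So f(u) = 3u² + 4u + 4.
Then f(-2) = 8.

8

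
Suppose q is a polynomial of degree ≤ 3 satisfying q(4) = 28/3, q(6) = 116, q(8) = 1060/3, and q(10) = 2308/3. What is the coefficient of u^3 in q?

1

Write q(u) = au^3 + bu^2 + cu + d. Substituting each data point gives a linear system:
  64a + 16b + 4c + d = 28/3
  216a + 36b + 6c + d = 116
  512a + 64b + 8c + d = 1060/3
  1000a + 100b + 10c + d = 2308/3
Solving the system yields a = 1, b = -5/3, c = -6, d = -4.
So q(u) = u³ - (5/3)u² - 6u - 4.
The leading coefficient is 1.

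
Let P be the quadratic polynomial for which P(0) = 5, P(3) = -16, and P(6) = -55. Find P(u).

P(u) = -u^2 - 4u + 5

Write P(u) = au^2 + bu + c. Substituting each data point gives a linear system:
  c = 5
  9a + 3b + c = -16
  36a + 6b + c = -55
Solving the system yields a = -1, b = -4, c = 5.
So P(u) = -u^2 - 4u + 5.
Check: P(3) = -16. ✓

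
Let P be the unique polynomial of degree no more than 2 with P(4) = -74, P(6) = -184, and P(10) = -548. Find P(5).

Write P(x) = ax^2 + bx + c. Substituting each data point gives a linear system:
  16a + 4b + c = -74
  36a + 6b + c = -184
  100a + 10b + c = -548
Solving the system yields a = -6, b = 5, c = 2.
So P(x) = -6x^2 + 5x + 2.
Then P(5) = -123.

-123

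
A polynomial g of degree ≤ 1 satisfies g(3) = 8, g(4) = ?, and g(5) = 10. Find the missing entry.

On equispaced nodes a degree-1 polynomial has vanishing second forward difference, so
  g(3) - 2·g(4) + g(5) = 0.
Substituting the known values and solving for g(4):
  -2·g(4) = -18
  g(4) = 9.

9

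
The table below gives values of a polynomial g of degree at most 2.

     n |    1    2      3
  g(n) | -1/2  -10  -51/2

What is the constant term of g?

Write g(n) = an^2 + bn + c. Substituting each data point gives a linear system:
  a + b + c = -1/2
  4a + 2b + c = -10
  9a + 3b + c = -51/2
Solving the system yields a = -3, b = -1/2, c = 3.
So g(n) = -3n^2 - (1/2)n + 3.
The constant term is 3.

3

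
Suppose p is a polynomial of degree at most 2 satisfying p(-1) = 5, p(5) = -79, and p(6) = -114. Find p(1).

Write p(n) = an^2 + bn + c. Substituting each data point gives a linear system:
  a - b + c = 5
  25a + 5b + c = -79
  36a + 6b + c = -114
Solving the system yields a = -3, b = -2, c = 6.
So p(n) = -3n² - 2n + 6.
Then p(1) = 1.

1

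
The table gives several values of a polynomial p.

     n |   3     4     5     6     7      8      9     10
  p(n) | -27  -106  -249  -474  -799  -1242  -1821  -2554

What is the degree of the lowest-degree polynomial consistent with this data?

Forward differences of the values at n = 3, 4, 5, 6, 7, 8, 9, 10:
  p  : -27  -106  -249  -474  -799  -1242  -1821  -2554
  Δ  : -79  -143  -225  -325  -443  -579  -733
  Δ^2: -64  -82  -100  -118  -136  -154
  Δ^3: -18  -18  -18  -18  -18
  Δ^4: 0  0  0  0
  Δ^5: 0  0  0
  Δ^6: 0  0
  Δ^7: 0
The third differences are constant (-18) and nonzero, while all higher differences vanish, so the minimal degree is 3.

3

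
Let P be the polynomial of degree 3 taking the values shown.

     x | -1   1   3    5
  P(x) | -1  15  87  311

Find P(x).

Using the Lagrange interpolation formula with nodes -1, 1, 3, 5:
  L_0(x) = (x - 1)(x - 3)(x - 5) / -48
  L_1(x) = (x + 1)(x - 3)(x - 5) / 16
  L_2(x) = (x + 1)(x - 1)(x - 5) / -16
  L_3(x) = (x + 1)(x - 1)(x - 3) / 48
Then P(x) = -1·L_0(x) + 15·L_1(x) + 87·L_2(x) + 311·L_3(x).
Expanding and collecting terms gives P(x) = 2x³ + x² + 6x + 6.
Check: P(3) = 87. ✓

P(x) = 2x^3 + x^2 + 6x + 6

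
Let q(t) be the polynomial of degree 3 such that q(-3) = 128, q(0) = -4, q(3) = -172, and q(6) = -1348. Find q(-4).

332

Forward differences of the values at t = -3, 0, 3, 6:
  q  : 128  -4  -172  -1348
  Δ  : -132  -168  -1176
  Δ^2: -36  -1008
  Δ^3: -972
The third differences are constant, confirming degree 3.
Interpolating (Newton forward form) and evaluating at t = -4 gives q(-4) = 332.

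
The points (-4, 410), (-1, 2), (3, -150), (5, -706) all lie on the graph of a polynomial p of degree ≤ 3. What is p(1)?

-10

Using the Lagrange interpolation formula with nodes -4, -1, 3, 5:
  L_0(x) = (x + 1)(x - 3)(x - 5) / -189
  L_1(x) = (x + 4)(x - 3)(x - 5) / 72
  L_2(x) = (x + 4)(x + 1)(x - 5) / -56
  L_3(x) = (x + 4)(x + 1)(x - 3) / 108
Then p(x) = 410·L_0(x) + 2·L_1(x) - 150·L_2(x) - 706·L_3(x).
Expanding and collecting terms gives p(x) = -6x^3 + 2x^2 - 6.
Evaluating at x = 1: p(1) = -10.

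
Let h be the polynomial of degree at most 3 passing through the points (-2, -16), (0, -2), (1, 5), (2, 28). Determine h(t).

Write h(t) = at^3 + bt^2 + ct + d. Substituting each data point gives a linear system:
  -8a + 4b - 2c + d = -16
  d = -2
  a + b + c + d = 5
  8a + 4b + 2c + d = 28
Solving the system yields a = 2, b = 2, c = 3, d = -2.
So h(t) = 2t³ + 2t² + 3t - 2.
Check: h(2) = 28. ✓

h(t) = 2t^3 + 2t^2 + 3t - 2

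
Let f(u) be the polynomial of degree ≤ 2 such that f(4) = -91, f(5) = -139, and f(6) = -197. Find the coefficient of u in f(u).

-3

Write f(u) = au^2 + bu + c. Substituting each data point gives a linear system:
  16a + 4b + c = -91
  25a + 5b + c = -139
  36a + 6b + c = -197
Solving the system yields a = -5, b = -3, c = 1.
So f(u) = -5u^2 - 3u + 1.
The coefficient of u is -3.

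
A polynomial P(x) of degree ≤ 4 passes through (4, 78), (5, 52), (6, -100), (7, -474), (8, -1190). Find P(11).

-6950

Forward differences of the values at x = 4, 5, 6, 7, 8:
  P  : 78  52  -100  -474  -1190
  Δ  : -26  -152  -374  -716
  Δ^2: -126  -222  -342
  Δ^3: -96  -120
  Δ^4: -24
The fourth differences are constant, confirming degree 4.
Interpolating (Newton forward form) and evaluating at x = 11 gives P(11) = -6950.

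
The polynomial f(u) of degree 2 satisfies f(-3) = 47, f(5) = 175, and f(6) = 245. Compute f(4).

Write f(u) = au^2 + bu + c. Substituting each data point gives a linear system:
  9a - 3b + c = 47
  25a + 5b + c = 175
  36a + 6b + c = 245
Solving the system yields a = 6, b = 4, c = 5.
So f(u) = 6u² + 4u + 5.
Then f(4) = 117.

117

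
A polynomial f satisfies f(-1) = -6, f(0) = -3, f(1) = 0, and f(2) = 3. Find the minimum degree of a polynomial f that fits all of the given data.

1

Forward differences of the values at s = -1, 0, 1, 2:
  f  : -6  -3  0  3
  Δ  : 3  3  3
  Δ^2: 0  0
  Δ^3: 0
The first differences are constant (3) and nonzero, while all higher differences vanish, so the minimal degree is 1.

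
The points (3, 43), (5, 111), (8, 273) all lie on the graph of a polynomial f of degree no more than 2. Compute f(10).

421

Using the Lagrange interpolation formula with nodes 3, 5, 8:
  L_0(n) = (n - 5)(n - 8) / 10
  L_1(n) = (n - 3)(n - 8) / -6
  L_2(n) = (n - 3)(n - 5) / 15
Then f(n) = 43·L_0(n) + 111·L_1(n) + 273·L_2(n).
Expanding and collecting terms gives f(n) = 4n^2 + 2n + 1.
Evaluating at n = 10: f(10) = 421.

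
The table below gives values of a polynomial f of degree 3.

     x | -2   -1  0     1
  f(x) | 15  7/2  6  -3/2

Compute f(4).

Write f(x) = ax^3 + bx^2 + cx + d. Substituting each data point gives a linear system:
  -8a + 4b - 2c + d = 15
  -a + b - c + d = 7/2
  d = 6
  a + b + c + d = -3/2
Solving the system yields a = -4, b = -5, c = 3/2, d = 6.
So f(x) = -4x³ - 5x² + (3/2)x + 6.
Then f(4) = -324.

-324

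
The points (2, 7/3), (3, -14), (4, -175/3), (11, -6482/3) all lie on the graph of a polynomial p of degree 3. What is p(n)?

p(n) = -2n^3 + 4n^2 + (5/3)n - 1

Using the Lagrange interpolation formula with nodes 2, 3, 4, 11:
  L_0(n) = (n - 3)(n - 4)(n - 11) / -18
  L_1(n) = (n - 2)(n - 4)(n - 11) / 8
  L_2(n) = (n - 2)(n - 3)(n - 11) / -14
  L_3(n) = (n - 2)(n - 3)(n - 4) / 504
Then p(n) = 7/3·L_0(n) - 14·L_1(n) - 175/3·L_2(n) - 6482/3·L_3(n).
Expanding and collecting terms gives p(n) = -2n^3 + 4n^2 + (5/3)n - 1.
Check: p(3) = -14. ✓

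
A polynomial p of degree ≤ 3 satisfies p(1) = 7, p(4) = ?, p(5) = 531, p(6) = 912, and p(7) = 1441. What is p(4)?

The 4 known points determine the degree-3 polynomial uniquely.
Write p(x) = ax^3 + bx^2 + cx + d. Substituting each data point gives a linear system:
  a + b + c + d = 7
  125a + 25b + 5c + d = 531
  216a + 36b + 6c + d = 912
  343a + 49b + 7c + d = 1441
Solving the system yields a = 4, b = 2, c = -5, d = 6.
So p(x) = 4x^3 + 2x^2 - 5x + 6.
Then p(4) = 274.

274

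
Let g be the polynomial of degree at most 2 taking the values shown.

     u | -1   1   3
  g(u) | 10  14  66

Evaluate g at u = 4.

110

Forward differences of the values at u = -1, 1, 3:
  g  : 10  14  66
  Δ  : 4  52
  Δ^2: 48
The second differences are constant, confirming degree 2.
Interpolating (Newton forward form) and evaluating at u = 4 gives g(4) = 110.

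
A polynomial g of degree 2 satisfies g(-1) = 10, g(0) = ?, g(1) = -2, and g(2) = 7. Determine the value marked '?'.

The 3 known points determine the degree-2 polynomial uniquely.
Write g(t) = at^2 + bt + c. Substituting each data point gives a linear system:
  a - b + c = 10
  a + b + c = -2
  4a + 2b + c = 7
Solving the system yields a = 5, b = -6, c = -1.
So g(t) = 5t² - 6t - 1.
Then g(0) = -1.

-1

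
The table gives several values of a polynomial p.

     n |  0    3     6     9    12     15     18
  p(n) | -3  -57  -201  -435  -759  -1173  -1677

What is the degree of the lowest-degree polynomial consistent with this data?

Forward differences of the values at n = 0, 3, 6, 9, 12, 15, 18:
  p  : -3  -57  -201  -435  -759  -1173  -1677
  Δ  : -54  -144  -234  -324  -414  -504
  Δ^2: -90  -90  -90  -90  -90
  Δ^3: 0  0  0  0
  Δ^4: 0  0  0
  Δ^5: 0  0
  Δ^6: 0
The second differences are constant (-90) and nonzero, while all higher differences vanish, so the minimal degree is 2.

2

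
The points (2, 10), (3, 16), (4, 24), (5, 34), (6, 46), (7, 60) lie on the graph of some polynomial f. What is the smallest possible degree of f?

2

Forward differences of the values at s = 2, 3, 4, 5, 6, 7:
  f  : 10  16  24  34  46  60
  Δ  : 6  8  10  12  14
  Δ^2: 2  2  2  2
  Δ^3: 0  0  0
  Δ^4: 0  0
  Δ^5: 0
The second differences are constant (2) and nonzero, while all higher differences vanish, so the minimal degree is 2.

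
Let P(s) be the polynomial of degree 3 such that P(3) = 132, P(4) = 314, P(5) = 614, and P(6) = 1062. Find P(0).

Forward differences of the values at s = 3, 4, 5, 6:
  P  : 132  314  614  1062
  Δ  : 182  300  448
  Δ^2: 118  148
  Δ^3: 30
The third differences are constant, confirming degree 3.
Interpolating (Newton forward form) and evaluating at s = 0 gives P(0) = -6.

-6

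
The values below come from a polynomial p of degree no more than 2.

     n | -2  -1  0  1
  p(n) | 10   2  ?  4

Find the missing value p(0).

On equispaced nodes a degree-2 polynomial has vanishing third forward difference, so
  - p(-2) + 3·p(-1) - 3·p(0) + p(1) = 0.
Substituting the known values and solving for p(0):
  -3·p(0) = 0
  p(0) = 0.

0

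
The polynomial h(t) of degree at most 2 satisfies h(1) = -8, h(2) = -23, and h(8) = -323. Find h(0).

-3

Write h(t) = at^2 + bt + c. Substituting each data point gives a linear system:
  a + b + c = -8
  4a + 2b + c = -23
  64a + 8b + c = -323
Solving the system yields a = -5, b = 0, c = -3.
So h(t) = -5t² - 3.
Then h(0) = -3.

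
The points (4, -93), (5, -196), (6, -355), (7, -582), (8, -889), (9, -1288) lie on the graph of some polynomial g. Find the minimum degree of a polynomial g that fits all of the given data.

Forward differences of the values at u = 4, 5, 6, 7, 8, 9:
  g  : -93  -196  -355  -582  -889  -1288
  Δ  : -103  -159  -227  -307  -399
  Δ^2: -56  -68  -80  -92
  Δ^3: -12  -12  -12
  Δ^4: 0  0
  Δ^5: 0
The third differences are constant (-12) and nonzero, while all higher differences vanish, so the minimal degree is 3.

3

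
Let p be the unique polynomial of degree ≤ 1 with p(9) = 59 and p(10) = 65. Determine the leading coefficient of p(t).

Write p(t) = at + b. Substituting each data point gives a linear system:
  9a + b = 59
  10a + b = 65
Solving the system yields a = 6, b = 5.
So p(t) = 6t + 5.
The leading coefficient is 6.

6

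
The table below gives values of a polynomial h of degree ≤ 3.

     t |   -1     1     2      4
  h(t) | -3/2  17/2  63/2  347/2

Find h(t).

Write h(t) = at^3 + bt^2 + ct + d. Substituting each data point gives a linear system:
  -a + b - c + d = -3/2
  a + b + c + d = 17/2
  8a + 4b + 2c + d = 63/2
  64a + 16b + 4c + d = 347/2
Solving the system yields a = 2, b = 2, c = 3, d = 3/2.
So h(t) = 2t^3 + 2t^2 + 3t + 3/2.
Check: h(2) = 63/2. ✓

h(t) = 2t^3 + 2t^2 + 3t + 3/2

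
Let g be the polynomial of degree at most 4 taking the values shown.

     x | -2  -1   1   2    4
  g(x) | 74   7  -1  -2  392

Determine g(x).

Write g(x) = ax^4 + bx^3 + cx^2 + dx + e. Substituting each data point gives a linear system:
  16a - 8b + 4c - 2d + e = 74
  a - b + c - d + e = 7
  a + b + c + d + e = -1
  16a + 8b + 4c + 2d + e = -2
  256a + 64b + 16c + 4d + e = 392
Solving the system yields a = 3, b = -5, c = -4, d = 1, e = 4.
So g(x) = 3x⁴ - 5x³ - 4x² + x + 4.
Check: g(2) = -2. ✓

g(x) = 3x^4 - 5x^3 - 4x^2 + x + 4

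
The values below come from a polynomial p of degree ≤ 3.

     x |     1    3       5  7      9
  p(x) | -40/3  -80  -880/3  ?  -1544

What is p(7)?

On equispaced nodes a degree-3 polynomial has vanishing fourth forward difference, so
  p(1) - 4·p(3) + 6·p(5) - 4·p(7) + p(9) = 0.
Substituting the known values and solving for p(7):
  -4·p(7) = 8992/3
  p(7) = -2248/3.

-2248/3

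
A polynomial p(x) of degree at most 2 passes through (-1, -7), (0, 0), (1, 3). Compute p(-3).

Write p(x) = ax^2 + bx + c. Substituting each data point gives a linear system:
  a - b + c = -7
  c = 0
  a + b + c = 3
Solving the system yields a = -2, b = 5, c = 0.
So p(x) = -2x² + 5x.
Then p(-3) = -33.

-33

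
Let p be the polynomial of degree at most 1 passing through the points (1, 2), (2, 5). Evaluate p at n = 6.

Write p(n) = an + b. Substituting each data point gives a linear system:
  a + b = 2
  2a + b = 5
Solving the system yields a = 3, b = -1.
So p(n) = 3n - 1.
Then p(6) = 17.

17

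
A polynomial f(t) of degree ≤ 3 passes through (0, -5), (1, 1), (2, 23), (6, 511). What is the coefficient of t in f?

Write f(t) = at^3 + bt^2 + ct + d. Substituting each data point gives a linear system:
  d = -5
  a + b + c + d = 1
  8a + 4b + 2c + d = 23
  216a + 36b + 6c + d = 511
Solving the system yields a = 2, b = 2, c = 2, d = -5.
So f(t) = 2t^3 + 2t^2 + 2t - 5.
The coefficient of t is 2.

2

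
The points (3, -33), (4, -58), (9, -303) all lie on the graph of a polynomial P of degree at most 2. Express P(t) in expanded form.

Using the Lagrange interpolation formula with nodes 3, 4, 9:
  L_0(t) = (t - 4)(t - 9) / 6
  L_1(t) = (t - 3)(t - 9) / -5
  L_2(t) = (t - 3)(t - 4) / 30
Then P(t) = -33·L_0(t) - 58·L_1(t) - 303·L_2(t).
Expanding and collecting terms gives P(t) = -4t^2 + 3t - 6.
Check: P(4) = -58. ✓

P(t) = -4t^2 + 3t - 6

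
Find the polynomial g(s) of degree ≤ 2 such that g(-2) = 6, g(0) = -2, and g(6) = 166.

g(s) = 4s^2 + 4s - 2

Write g(s) = as^2 + bs + c. Substituting each data point gives a linear system:
  4a - 2b + c = 6
  c = -2
  36a + 6b + c = 166
Solving the system yields a = 4, b = 4, c = -2.
So g(s) = 4s^2 + 4s - 2.
Check: g(-2) = 6. ✓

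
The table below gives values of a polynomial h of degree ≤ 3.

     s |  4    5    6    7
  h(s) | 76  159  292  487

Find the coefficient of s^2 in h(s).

Write h(s) = as^3 + bs^2 + cs + d. Substituting each data point gives a linear system:
  64a + 16b + 4c + d = 76
  125a + 25b + 5c + d = 159
  216a + 36b + 6c + d = 292
  343a + 49b + 7c + d = 487
Solving the system yields a = 2, b = -5, c = 6, d = 4.
So h(s) = 2s^3 - 5s^2 + 6s + 4.
The coefficient of s^2 is -5.

-5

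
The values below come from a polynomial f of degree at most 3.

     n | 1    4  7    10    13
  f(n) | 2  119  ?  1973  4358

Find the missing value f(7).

On equispaced nodes a degree-3 polynomial has vanishing fourth forward difference, so
  f(1) - 4·f(4) + 6·f(7) - 4·f(10) + f(13) = 0.
Substituting the known values and solving for f(7):
  6·f(7) = 4008
  f(7) = 668.

668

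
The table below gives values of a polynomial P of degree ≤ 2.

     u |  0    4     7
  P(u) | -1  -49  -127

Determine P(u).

P(u) = -2u^2 - 4u - 1

Using the Lagrange interpolation formula with nodes 0, 4, 7:
  L_0(u) = (u - 4)(u - 7) / 28
  L_1(u) = u(u - 7) / -12
  L_2(u) = u(u - 4) / 21
Then P(u) = -1·L_0(u) - 49·L_1(u) - 127·L_2(u).
Expanding and collecting terms gives P(u) = -2u^2 - 4u - 1.
Check: P(7) = -127. ✓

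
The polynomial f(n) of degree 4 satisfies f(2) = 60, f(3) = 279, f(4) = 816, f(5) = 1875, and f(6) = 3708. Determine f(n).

f(n) = 2n^4 + 6n^3 - 5n^2

Write f(n) = an^4 + bn^3 + cn^2 + dn + e. Substituting each data point gives a linear system:
  16a + 8b + 4c + 2d + e = 60
  81a + 27b + 9c + 3d + e = 279
  256a + 64b + 16c + 4d + e = 816
  625a + 125b + 25c + 5d + e = 1875
  1296a + 216b + 36c + 6d + e = 3708
Solving the system yields a = 2, b = 6, c = -5, d = 0, e = 0.
So f(n) = 2n^4 + 6n^3 - 5n^2.
Check: f(6) = 3708. ✓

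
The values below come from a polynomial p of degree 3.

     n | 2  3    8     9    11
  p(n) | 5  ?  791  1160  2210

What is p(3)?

26

The 4 known points determine the degree-3 polynomial uniquely.
Write p(n) = an^3 + bn^2 + cn + d. Substituting each data point gives a linear system:
  8a + 4b + 2c + d = 5
  512a + 64b + 8c + d = 791
  729a + 81b + 9c + d = 1160
  1331a + 121b + 11c + d = 2210
Solving the system yields a = 2, b = -4, c = 3, d = -1.
So p(n) = 2n^3 - 4n^2 + 3n - 1.
Then p(3) = 26.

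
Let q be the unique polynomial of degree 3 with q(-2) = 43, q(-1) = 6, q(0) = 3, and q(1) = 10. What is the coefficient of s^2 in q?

Write q(s) = as^3 + bs^2 + cs + d. Substituting each data point gives a linear system:
  -8a + 4b - 2c + d = 43
  -a + b - c + d = 6
  d = 3
  a + b + c + d = 10
Solving the system yields a = -4, b = 5, c = 6, d = 3.
So q(s) = -4s³ + 5s² + 6s + 3.
The coefficient of s^2 is 5.

5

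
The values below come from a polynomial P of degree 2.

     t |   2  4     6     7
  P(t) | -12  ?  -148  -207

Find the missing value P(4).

The 3 known points determine the degree-2 polynomial uniquely.
Write P(t) = at^2 + bt + c. Substituting each data point gives a linear system:
  4a + 2b + c = -12
  36a + 6b + c = -148
  49a + 7b + c = -207
Solving the system yields a = -5, b = 6, c = -4.
So P(t) = -5t^2 + 6t - 4.
Then P(4) = -60.

-60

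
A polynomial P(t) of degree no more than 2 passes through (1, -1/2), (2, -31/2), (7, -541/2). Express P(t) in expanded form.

Write P(t) = at^2 + bt + c. Substituting each data point gives a linear system:
  a + b + c = -1/2
  4a + 2b + c = -31/2
  49a + 7b + c = -541/2
Solving the system yields a = -6, b = 3, c = 5/2.
So P(t) = -6t^2 + 3t + 5/2.
Check: P(7) = -541/2. ✓

P(t) = -6t^2 + 3t + 5/2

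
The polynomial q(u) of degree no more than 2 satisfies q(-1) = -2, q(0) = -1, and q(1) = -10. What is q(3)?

Using the Lagrange interpolation formula with nodes -1, 0, 1:
  L_0(u) = u(u - 1) / 2
  L_1(u) = (u + 1)(u - 1) / -1
  L_2(u) = (u + 1)u / 2
Then q(u) = -2·L_0(u) - 1·L_1(u) - 10·L_2(u).
Expanding and collecting terms gives q(u) = -5u^2 - 4u - 1.
Evaluating at u = 3: q(3) = -58.

-58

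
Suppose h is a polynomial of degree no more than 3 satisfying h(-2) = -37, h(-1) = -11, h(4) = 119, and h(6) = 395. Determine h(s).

h(s) = 2s^3 - 2s^2 + 6s - 1

Write h(s) = as^3 + bs^2 + cs + d. Substituting each data point gives a linear system:
  -8a + 4b - 2c + d = -37
  -a + b - c + d = -11
  64a + 16b + 4c + d = 119
  216a + 36b + 6c + d = 395
Solving the system yields a = 2, b = -2, c = 6, d = -1.
So h(s) = 2s^3 - 2s^2 + 6s - 1.
Check: h(6) = 395. ✓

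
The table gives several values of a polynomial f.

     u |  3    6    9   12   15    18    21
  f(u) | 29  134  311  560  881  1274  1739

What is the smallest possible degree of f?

Forward differences of the values at u = 3, 6, 9, 12, 15, 18, 21:
  f  : 29  134  311  560  881  1274  1739
  Δ  : 105  177  249  321  393  465
  Δ^2: 72  72  72  72  72
  Δ^3: 0  0  0  0
  Δ^4: 0  0  0
  Δ^5: 0  0
  Δ^6: 0
The second differences are constant (72) and nonzero, while all higher differences vanish, so the minimal degree is 2.

2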